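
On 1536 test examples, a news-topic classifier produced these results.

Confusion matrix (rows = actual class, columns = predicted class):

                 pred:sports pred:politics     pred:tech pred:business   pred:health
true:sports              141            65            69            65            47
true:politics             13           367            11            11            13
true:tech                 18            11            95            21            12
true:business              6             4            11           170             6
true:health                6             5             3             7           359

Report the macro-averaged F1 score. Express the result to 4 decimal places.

0.6981

Per-class F1 score (2·TP/(2·TP+FP+FN)):
  sports: TP=141, FP=13+18+6+6=43, FN=65+69+65+47=246 → 282/571 = 0.49387
  politics: TP=367, FP=65+11+4+5=85, FN=13+11+11+13=48 → 734/867 = 0.84660
  tech: TP=95, FP=69+11+11+3=94, FN=18+11+21+12=62 → 190/346 = 0.54913
  business: TP=170, FP=65+11+21+7=104, FN=6+4+11+6=27 → 340/471 = 0.72187
  health: TP=359, FP=47+13+12+6=78, FN=6+5+3+7=21 → 718/817 = 0.87882
Macro-F1 score = mean = (0.49387 + 0.84660 + 0.54913 + 0.72187 + 0.87882) / 5 = 0.6981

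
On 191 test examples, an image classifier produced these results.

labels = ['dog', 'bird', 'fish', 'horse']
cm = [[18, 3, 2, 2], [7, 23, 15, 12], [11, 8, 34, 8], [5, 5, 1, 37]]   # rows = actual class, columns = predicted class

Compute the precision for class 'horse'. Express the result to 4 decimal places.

0.6271

One-vs-rest for 'horse': TP = diagonal; FP = other classes predicted 'horse'; FN = 'horse' predicted as other.
precision = TP/(TP+FP).
horse: TP=37, FP=2+12+8=22 → 37/59 = 0.62712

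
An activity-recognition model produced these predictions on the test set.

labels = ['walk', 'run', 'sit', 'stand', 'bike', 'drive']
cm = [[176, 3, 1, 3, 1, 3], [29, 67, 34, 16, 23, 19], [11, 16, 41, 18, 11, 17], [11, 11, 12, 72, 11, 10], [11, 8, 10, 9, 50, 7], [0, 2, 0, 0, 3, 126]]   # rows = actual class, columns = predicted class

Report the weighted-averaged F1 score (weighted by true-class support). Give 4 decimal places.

0.6098

Per-class F1 score (2·TP/(2·TP+FP+FN)):
  walk: TP=176, FP=29+11+11+11+0=62, FN=3+1+3+1+3=11 → 352/425 = 0.82824
  run: TP=67, FP=3+16+11+8+2=40, FN=29+34+16+23+19=121 → 134/295 = 0.45424
  sit: TP=41, FP=1+34+12+10+0=57, FN=11+16+18+11+17=73 → 82/212 = 0.38679
  stand: TP=72, FP=3+16+18+9+0=46, FN=11+11+12+11+10=55 → 144/245 = 0.58776
  bike: TP=50, FP=1+23+11+11+3=49, FN=11+8+10+9+7=45 → 100/194 = 0.51546
  drive: TP=126, FP=3+19+17+10+7=56, FN=0+2+0+0+3=5 → 252/313 = 0.80511
Weighted-F1 score = Σ (supportᵢ/N)·F1 scoreᵢ with N=842: (187/842)·0.82824 + (188/842)·0.45424 + (114/842)·0.38679 + (127/842)·0.58776 + (95/842)·0.51546 + (131/842)·0.80511 = 0.6098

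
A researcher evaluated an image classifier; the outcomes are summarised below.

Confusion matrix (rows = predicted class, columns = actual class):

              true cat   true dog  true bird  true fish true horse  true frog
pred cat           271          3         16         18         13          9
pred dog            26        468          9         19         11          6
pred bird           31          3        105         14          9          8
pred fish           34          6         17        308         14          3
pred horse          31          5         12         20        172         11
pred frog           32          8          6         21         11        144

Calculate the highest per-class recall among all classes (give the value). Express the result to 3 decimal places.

0.949

Per-class recall (TP/(TP+FN)):
  cat: TP=271, FN=26+31+34+31+32=154 → 271/425 = 0.6376
  dog: TP=468, FN=3+3+6+5+8=25 → 468/493 = 0.9493
  bird: TP=105, FN=16+9+17+12+6=60 → 105/165 = 0.6364
  fish: TP=308, FN=18+19+14+20+21=92 → 308/400 = 0.7700
  horse: TP=172, FN=13+11+9+14+11=58 → 172/230 = 0.7478
  frog: TP=144, FN=9+6+8+3+11=37 → 144/181 = 0.7956
Highest is class 'dog' with recall = 0.949.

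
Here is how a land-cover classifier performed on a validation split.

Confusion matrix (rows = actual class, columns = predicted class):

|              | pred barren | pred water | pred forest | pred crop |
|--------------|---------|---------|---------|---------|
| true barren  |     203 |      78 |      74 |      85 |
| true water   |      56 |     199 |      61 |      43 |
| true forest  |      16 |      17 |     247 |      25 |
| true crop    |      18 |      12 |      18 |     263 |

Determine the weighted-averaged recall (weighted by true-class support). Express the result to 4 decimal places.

Per-class recall (TP/(TP+FN)):
  barren: TP=203, FN=78+74+85=237 → 203/440 = 0.46136
  water: TP=199, FN=56+61+43=160 → 199/359 = 0.55432
  forest: TP=247, FN=16+17+25=58 → 247/305 = 0.80984
  crop: TP=263, FN=18+12+18=48 → 263/311 = 0.84566
Weighted-recall = Σ (supportᵢ/N)·recallᵢ with N=1415: (440/1415)·0.46136 + (359/1415)·0.55432 + (305/1415)·0.80984 + (311/1415)·0.84566 = 0.6445

0.6445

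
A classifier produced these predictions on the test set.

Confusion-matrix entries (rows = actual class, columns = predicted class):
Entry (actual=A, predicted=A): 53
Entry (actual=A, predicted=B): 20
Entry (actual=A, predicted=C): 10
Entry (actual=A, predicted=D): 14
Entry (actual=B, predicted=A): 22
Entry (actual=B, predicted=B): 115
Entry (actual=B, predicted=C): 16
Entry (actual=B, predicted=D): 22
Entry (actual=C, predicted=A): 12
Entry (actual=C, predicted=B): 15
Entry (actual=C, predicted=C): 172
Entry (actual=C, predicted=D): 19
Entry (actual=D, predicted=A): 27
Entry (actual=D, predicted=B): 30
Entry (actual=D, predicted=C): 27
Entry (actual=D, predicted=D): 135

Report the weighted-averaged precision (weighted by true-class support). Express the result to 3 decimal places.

Per-class precision (TP/(TP+FP)):
  A: TP=53, FP=22+12+27=61 → 53/114 = 0.4649
  B: TP=115, FP=20+15+30=65 → 115/180 = 0.6389
  C: TP=172, FP=10+16+27=53 → 172/225 = 0.7644
  D: TP=135, FP=14+22+19=55 → 135/190 = 0.7105
Weighted-precision = Σ (supportᵢ/N)·precisionᵢ with N=709: (97/709)·0.4649 + (175/709)·0.6389 + (218/709)·0.7644 + (219/709)·0.7105 = 0.676

0.676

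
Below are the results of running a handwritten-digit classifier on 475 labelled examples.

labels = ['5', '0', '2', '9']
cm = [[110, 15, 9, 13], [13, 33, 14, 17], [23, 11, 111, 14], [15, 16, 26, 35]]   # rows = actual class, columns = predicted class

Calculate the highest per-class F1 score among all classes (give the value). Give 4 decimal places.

Per-class F1 score (2·TP/(2·TP+FP+FN)):
  5: TP=110, FP=13+23+15=51, FN=15+9+13=37 → 220/308 = 0.71429
  0: TP=33, FP=15+11+16=42, FN=13+14+17=44 → 66/152 = 0.43421
  2: TP=111, FP=9+14+26=49, FN=23+11+14=48 → 222/319 = 0.69592
  9: TP=35, FP=13+17+14=44, FN=15+16+26=57 → 70/171 = 0.40936
Highest is class '5' with F1 score = 0.7143.

0.7143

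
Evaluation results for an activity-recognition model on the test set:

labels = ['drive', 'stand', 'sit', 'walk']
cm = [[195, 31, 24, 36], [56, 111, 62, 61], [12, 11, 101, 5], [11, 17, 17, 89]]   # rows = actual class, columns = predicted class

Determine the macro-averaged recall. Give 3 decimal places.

0.628

Per-class recall (TP/(TP+FN)):
  drive: TP=195, FN=31+24+36=91 → 195/286 = 0.6818
  stand: TP=111, FN=56+62+61=179 → 111/290 = 0.3828
  sit: TP=101, FN=12+11+5=28 → 101/129 = 0.7829
  walk: TP=89, FN=11+17+17=45 → 89/134 = 0.6642
Macro-recall = mean = (0.6818 + 0.3828 + 0.7829 + 0.6642) / 4 = 0.628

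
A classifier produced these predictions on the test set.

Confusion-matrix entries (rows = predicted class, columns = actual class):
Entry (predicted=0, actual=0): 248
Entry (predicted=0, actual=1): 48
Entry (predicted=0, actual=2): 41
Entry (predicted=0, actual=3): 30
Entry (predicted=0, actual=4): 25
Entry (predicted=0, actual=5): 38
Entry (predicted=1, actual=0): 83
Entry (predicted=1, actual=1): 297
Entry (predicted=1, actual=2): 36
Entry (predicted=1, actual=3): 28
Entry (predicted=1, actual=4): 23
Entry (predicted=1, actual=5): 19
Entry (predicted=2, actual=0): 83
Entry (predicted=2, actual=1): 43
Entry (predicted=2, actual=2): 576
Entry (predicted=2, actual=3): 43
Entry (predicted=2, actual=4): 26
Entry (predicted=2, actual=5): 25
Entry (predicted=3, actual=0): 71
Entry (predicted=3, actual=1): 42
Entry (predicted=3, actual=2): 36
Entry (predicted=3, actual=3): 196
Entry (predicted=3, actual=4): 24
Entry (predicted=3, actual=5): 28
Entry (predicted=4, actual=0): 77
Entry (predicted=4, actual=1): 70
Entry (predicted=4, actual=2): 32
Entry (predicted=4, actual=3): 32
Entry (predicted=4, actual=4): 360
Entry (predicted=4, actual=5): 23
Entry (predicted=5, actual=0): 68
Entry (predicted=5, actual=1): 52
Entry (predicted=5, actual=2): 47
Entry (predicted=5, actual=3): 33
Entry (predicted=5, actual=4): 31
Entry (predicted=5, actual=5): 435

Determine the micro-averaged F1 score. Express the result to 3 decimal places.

0.627

Micro-averaging pools counts across classes: ΣTP=2112, ΣFP=1257, ΣFN=1257.
Micro-F1 score = 2·TP/(2·TP+FP+FN) on pooled counts = 0.627 (equals overall accuracy in single-label multiclass).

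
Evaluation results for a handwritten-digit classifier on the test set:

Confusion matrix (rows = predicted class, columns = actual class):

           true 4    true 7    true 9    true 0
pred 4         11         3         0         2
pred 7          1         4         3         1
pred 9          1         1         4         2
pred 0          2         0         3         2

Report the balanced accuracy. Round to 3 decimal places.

0.480

Balanced accuracy = mean of per-class recall.
  4: recall = 11/15 = 0.7333
  7: recall = 4/8 = 0.5000
  9: recall = 4/10 = 0.4000
  0: recall = 2/7 = 0.2857
Mean = (0.7333 + 0.5000 + 0.4000 + 0.2857) / 4 = 0.480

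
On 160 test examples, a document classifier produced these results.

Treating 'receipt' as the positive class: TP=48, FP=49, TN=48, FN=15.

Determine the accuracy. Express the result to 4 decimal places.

Accuracy = (TP+TN)/N = (48+48)/160 = 0.6000

0.6000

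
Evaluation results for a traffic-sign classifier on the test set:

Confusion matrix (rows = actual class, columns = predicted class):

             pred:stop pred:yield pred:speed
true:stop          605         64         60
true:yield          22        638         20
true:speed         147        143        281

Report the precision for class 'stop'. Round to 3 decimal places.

Take TP from the diagonal, FP from the rest of the 'stop' prediction marginal, FN from the rest of the 'stop' actual marginal.
precision = TP/(TP+FP).
stop: TP=605, FP=22+147=169 → 605/774 = 0.7817

0.782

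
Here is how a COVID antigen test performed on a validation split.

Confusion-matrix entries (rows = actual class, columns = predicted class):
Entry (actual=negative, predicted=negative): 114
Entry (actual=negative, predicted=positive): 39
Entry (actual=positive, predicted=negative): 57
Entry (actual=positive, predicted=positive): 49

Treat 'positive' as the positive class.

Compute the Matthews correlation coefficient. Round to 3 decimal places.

0.215

MCC = (TP·TN − FP·FN) / √((TP+FP)(TP+FN)(TN+FP)(TN+FN))
Numerator = 49·114 − 39·57 = 3363
Denominator = √(88·106·153·171) = √244048464 = 15622.0506
MCC = 3363 / 15622.0506 = 0.215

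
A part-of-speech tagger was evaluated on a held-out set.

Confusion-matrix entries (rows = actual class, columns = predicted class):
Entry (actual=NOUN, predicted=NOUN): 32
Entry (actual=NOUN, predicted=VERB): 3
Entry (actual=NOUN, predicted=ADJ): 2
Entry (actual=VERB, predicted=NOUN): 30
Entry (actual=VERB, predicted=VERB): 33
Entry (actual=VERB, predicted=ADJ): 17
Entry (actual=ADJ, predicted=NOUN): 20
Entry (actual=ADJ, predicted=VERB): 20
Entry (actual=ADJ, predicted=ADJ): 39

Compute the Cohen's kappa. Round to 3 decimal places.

Observed agreement pₒ = trace/N = 104/196 = 0.5306
Expected agreement pₑ = Σ (rowᵢ·colᵢ)/N² = (37·82 + 80·56 + 79·58)/196² = 0.3149
κ = (pₒ − pₑ)/(1 − pₑ) = (0.5306 − 0.3149)/(1 − 0.3149) = 0.315

0.315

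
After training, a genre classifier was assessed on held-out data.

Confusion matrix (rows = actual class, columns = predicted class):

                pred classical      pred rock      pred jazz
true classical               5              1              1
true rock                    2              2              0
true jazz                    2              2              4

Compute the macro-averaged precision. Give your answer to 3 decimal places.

0.585

Per-class precision (TP/(TP+FP)):
  classical: TP=5, FP=2+2=4 → 5/9 = 0.5556
  rock: TP=2, FP=1+2=3 → 2/5 = 0.4000
  jazz: TP=4, FP=1+0=1 → 4/5 = 0.8000
Macro-precision = mean = (0.5556 + 0.4000 + 0.8000) / 3 = 0.585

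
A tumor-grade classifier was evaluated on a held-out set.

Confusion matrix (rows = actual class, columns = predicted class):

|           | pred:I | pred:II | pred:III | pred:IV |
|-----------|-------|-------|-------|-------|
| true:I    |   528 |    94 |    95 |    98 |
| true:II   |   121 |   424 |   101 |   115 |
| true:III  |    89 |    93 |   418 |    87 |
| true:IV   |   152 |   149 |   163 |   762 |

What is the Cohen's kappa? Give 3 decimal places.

0.476

Observed agreement pₒ = trace/N = 2132/3489 = 0.6111
Expected agreement pₑ = Σ (rowᵢ·colᵢ)/N² = (815·890 + 761·760 + 687·777 + 1226·1062)/3489² = 0.2579
κ = (pₒ − pₑ)/(1 − pₑ) = (0.6111 − 0.2579)/(1 − 0.2579) = 0.476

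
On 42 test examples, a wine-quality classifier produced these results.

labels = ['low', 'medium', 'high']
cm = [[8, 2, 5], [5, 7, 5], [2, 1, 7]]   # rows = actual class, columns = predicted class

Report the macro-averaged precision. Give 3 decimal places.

0.548

Per-class precision (TP/(TP+FP)):
  low: TP=8, FP=5+2=7 → 8/15 = 0.5333
  medium: TP=7, FP=2+1=3 → 7/10 = 0.7000
  high: TP=7, FP=5+5=10 → 7/17 = 0.4118
Macro-precision = mean = (0.5333 + 0.7000 + 0.4118) / 3 = 0.548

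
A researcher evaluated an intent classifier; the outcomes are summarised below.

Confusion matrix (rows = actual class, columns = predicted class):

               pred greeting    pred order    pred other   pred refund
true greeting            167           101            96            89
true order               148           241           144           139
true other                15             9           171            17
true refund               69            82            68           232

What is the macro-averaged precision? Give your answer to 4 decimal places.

Per-class precision (TP/(TP+FP)):
  greeting: TP=167, FP=148+15+69=232 → 167/399 = 0.41855
  order: TP=241, FP=101+9+82=192 → 241/433 = 0.55658
  other: TP=171, FP=96+144+68=308 → 171/479 = 0.35699
  refund: TP=232, FP=89+139+17=245 → 232/477 = 0.48637
Macro-precision = mean = (0.41855 + 0.55658 + 0.35699 + 0.48637) / 4 = 0.4546

0.4546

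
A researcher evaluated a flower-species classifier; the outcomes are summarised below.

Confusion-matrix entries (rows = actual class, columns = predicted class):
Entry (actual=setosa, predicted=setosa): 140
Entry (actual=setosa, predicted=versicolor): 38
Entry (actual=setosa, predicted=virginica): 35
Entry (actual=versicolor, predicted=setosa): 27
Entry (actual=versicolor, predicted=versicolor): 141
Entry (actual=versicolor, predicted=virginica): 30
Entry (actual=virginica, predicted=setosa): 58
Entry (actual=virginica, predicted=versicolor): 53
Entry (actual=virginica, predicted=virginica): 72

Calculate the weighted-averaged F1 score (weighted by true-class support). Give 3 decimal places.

0.586

Per-class F1 score (2·TP/(2·TP+FP+FN)):
  setosa: TP=140, FP=27+58=85, FN=38+35=73 → 280/438 = 0.6393
  versicolor: TP=141, FP=38+53=91, FN=27+30=57 → 282/430 = 0.6558
  virginica: TP=72, FP=35+30=65, FN=58+53=111 → 144/320 = 0.4500
Weighted-F1 score = Σ (supportᵢ/N)·F1 scoreᵢ with N=594: (213/594)·0.6393 + (198/594)·0.6558 + (183/594)·0.4500 = 0.586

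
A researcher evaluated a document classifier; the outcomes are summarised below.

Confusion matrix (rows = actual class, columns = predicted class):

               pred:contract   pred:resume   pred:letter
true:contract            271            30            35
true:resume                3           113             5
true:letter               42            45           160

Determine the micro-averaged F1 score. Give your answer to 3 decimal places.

0.773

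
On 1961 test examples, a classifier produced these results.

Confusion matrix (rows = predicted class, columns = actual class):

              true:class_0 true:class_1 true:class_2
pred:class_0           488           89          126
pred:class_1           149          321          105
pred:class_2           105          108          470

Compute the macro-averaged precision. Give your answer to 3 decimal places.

0.647

Per-class precision (TP/(TP+FP)):
  class_0: TP=488, FP=89+126=215 → 488/703 = 0.6942
  class_1: TP=321, FP=149+105=254 → 321/575 = 0.5583
  class_2: TP=470, FP=105+108=213 → 470/683 = 0.6881
Macro-precision = mean = (0.6942 + 0.5583 + 0.6881) / 3 = 0.647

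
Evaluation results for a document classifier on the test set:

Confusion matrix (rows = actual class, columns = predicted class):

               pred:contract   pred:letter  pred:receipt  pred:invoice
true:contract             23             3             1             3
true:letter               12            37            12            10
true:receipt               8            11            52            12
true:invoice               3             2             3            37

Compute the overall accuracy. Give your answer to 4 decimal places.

0.6507

Accuracy = trace / total = (23+37+52+37=149) / 229 = 149/229 = 0.6507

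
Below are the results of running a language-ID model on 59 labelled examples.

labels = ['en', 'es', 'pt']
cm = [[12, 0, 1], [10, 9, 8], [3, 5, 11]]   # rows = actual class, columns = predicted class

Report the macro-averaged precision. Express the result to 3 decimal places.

Per-class precision (TP/(TP+FP)):
  en: TP=12, FP=10+3=13 → 12/25 = 0.4800
  es: TP=9, FP=0+5=5 → 9/14 = 0.6429
  pt: TP=11, FP=1+8=9 → 11/20 = 0.5500
Macro-precision = mean = (0.4800 + 0.6429 + 0.5500) / 3 = 0.558

0.558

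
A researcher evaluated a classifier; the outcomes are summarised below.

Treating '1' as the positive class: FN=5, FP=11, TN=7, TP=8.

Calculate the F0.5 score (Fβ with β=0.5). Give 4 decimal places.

Fβ = (1+β²)·TP / ((1+β²)·TP + β²·FN + FP), with β²=1/4
= 1.25·8 / (1.25·8 + 0.25·5 + 11) = 0.4494

0.4494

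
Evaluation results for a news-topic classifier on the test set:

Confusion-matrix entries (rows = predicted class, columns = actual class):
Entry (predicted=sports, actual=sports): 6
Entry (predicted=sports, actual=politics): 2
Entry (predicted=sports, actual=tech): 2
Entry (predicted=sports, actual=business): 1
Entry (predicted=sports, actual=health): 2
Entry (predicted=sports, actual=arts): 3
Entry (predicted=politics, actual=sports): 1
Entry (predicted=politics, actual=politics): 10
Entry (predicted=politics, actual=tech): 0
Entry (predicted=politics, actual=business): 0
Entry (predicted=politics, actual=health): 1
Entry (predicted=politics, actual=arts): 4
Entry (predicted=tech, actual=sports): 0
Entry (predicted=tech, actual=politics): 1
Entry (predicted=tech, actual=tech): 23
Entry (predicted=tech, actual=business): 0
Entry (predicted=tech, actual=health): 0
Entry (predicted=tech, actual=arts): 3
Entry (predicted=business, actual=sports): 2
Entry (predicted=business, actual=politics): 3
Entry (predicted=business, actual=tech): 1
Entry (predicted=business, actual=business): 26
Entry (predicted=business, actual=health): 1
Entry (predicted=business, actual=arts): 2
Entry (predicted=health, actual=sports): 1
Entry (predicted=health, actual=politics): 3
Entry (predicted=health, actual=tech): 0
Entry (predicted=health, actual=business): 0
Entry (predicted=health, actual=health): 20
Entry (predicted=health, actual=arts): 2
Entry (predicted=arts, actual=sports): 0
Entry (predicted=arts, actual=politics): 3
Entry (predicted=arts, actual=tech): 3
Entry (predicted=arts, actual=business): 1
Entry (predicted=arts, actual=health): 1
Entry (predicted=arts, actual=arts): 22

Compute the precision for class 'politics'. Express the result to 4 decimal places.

Treat 'politics' as positive and all other classes as negative.
precision = TP/(TP+FP).
politics: TP=10, FP=1+0+0+1+4=6 → 10/16 = 0.62500

0.6250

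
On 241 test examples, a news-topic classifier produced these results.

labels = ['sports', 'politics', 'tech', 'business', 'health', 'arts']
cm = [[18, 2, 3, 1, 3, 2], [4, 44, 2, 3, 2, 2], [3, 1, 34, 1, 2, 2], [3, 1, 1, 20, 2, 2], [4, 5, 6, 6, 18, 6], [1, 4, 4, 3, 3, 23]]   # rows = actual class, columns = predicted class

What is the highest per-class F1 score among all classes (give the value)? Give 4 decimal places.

0.7719

Per-class F1 score (2·TP/(2·TP+FP+FN)):
  sports: TP=18, FP=4+3+3+4+1=15, FN=2+3+1+3+2=11 → 36/62 = 0.58065
  politics: TP=44, FP=2+1+1+5+4=13, FN=4+2+3+2+2=13 → 88/114 = 0.77193
  tech: TP=34, FP=3+2+1+6+4=16, FN=3+1+1+2+2=9 → 68/93 = 0.73118
  business: TP=20, FP=1+3+1+6+3=14, FN=3+1+1+2+2=9 → 40/63 = 0.63492
  health: TP=18, FP=3+2+2+2+3=12, FN=4+5+6+6+6=27 → 36/75 = 0.48000
  arts: TP=23, FP=2+2+2+2+6=14, FN=1+4+4+3+3=15 → 46/75 = 0.61333
Highest is class 'politics' with F1 score = 0.7719.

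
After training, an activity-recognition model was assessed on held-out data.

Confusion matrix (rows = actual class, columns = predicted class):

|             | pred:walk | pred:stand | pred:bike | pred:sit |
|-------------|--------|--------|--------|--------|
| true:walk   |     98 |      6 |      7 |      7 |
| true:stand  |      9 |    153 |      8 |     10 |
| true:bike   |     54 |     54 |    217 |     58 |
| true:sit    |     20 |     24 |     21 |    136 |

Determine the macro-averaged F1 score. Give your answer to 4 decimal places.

0.6830

Per-class F1 score (2·TP/(2·TP+FP+FN)):
  walk: TP=98, FP=9+54+20=83, FN=6+7+7=20 → 196/299 = 0.65552
  stand: TP=153, FP=6+54+24=84, FN=9+8+10=27 → 306/417 = 0.73381
  bike: TP=217, FP=7+8+21=36, FN=54+54+58=166 → 434/636 = 0.68239
  sit: TP=136, FP=7+10+58=75, FN=20+24+21=65 → 272/412 = 0.66019
Macro-F1 score = mean = (0.65552 + 0.73381 + 0.68239 + 0.66019) / 4 = 0.6830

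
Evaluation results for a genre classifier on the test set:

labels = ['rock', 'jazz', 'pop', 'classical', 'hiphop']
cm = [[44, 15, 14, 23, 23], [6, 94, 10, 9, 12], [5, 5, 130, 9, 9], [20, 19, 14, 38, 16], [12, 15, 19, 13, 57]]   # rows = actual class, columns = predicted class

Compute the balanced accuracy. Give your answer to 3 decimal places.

Balanced accuracy = mean of per-class recall.
  rock: recall = 44/119 = 0.3697
  jazz: recall = 94/131 = 0.7176
  pop: recall = 130/158 = 0.8228
  classical: recall = 38/107 = 0.3551
  hiphop: recall = 57/116 = 0.4914
Mean = (0.3697 + 0.7176 + 0.8228 + 0.3551 + 0.4914) / 5 = 0.551

0.551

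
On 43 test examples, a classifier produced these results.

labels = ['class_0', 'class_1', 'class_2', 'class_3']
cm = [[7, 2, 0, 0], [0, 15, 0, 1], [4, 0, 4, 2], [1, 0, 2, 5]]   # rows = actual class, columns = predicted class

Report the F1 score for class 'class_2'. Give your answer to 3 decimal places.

Take TP from the diagonal, FP from the rest of the 'class_2' prediction marginal, FN from the rest of the 'class_2' actual marginal.
F1 score = 2·TP/(2·TP+FP+FN).
class_2: TP=4, FP=0+0+2=2, FN=4+0+2=6 → 8/16 = 0.5000

0.500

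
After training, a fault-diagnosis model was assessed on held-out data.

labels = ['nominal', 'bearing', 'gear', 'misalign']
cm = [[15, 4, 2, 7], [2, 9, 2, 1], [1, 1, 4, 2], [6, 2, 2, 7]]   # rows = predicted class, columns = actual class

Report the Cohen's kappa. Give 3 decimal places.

0.335

Observed agreement pₒ = trace/N = 35/67 = 0.5224
Expected agreement pₑ = Σ (rowᵢ·colᵢ)/N² = (24·28 + 16·14 + 10·8 + 17·17)/67² = 0.2818
κ = (pₒ − pₑ)/(1 − pₑ) = (0.5224 − 0.2818)/(1 − 0.2818) = 0.335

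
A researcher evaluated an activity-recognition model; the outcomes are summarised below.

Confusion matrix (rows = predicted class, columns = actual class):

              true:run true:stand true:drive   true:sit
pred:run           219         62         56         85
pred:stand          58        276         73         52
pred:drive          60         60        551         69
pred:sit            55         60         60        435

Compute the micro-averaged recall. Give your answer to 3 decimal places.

Micro-averaging pools counts across classes: ΣTP=1481, ΣFP=750, ΣFN=750.
Micro-recall = TP/(TP+FN) on pooled counts = 0.664 (equals overall accuracy in single-label multiclass).

0.664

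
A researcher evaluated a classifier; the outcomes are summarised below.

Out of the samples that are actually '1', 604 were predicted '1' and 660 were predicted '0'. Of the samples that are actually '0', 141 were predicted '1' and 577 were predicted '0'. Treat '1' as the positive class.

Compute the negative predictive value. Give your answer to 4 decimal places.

0.4665

NPV = TN/(TN+FN) = 577/(577+660) = 0.4665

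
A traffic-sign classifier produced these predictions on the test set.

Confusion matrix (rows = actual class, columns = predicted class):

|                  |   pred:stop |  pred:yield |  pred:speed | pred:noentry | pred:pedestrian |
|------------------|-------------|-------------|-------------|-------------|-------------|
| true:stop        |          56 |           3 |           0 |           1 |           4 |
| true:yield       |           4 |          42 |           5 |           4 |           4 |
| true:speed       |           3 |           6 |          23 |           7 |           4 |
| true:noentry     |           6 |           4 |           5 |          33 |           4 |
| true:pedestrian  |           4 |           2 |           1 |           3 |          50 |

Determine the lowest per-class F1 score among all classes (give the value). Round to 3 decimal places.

Per-class F1 score (2·TP/(2·TP+FP+FN)):
  stop: TP=56, FP=4+3+6+4=17, FN=3+0+1+4=8 → 112/137 = 0.8175
  yield: TP=42, FP=3+6+4+2=15, FN=4+5+4+4=17 → 84/116 = 0.7241
  speed: TP=23, FP=0+5+5+1=11, FN=3+6+7+4=20 → 46/77 = 0.5974
  noentry: TP=33, FP=1+4+7+3=15, FN=6+4+5+4=19 → 66/100 = 0.6600
  pedestrian: TP=50, FP=4+4+4+4=16, FN=4+2+1+3=10 → 100/126 = 0.7937
Lowest is class 'speed' with F1 score = 0.597.

0.597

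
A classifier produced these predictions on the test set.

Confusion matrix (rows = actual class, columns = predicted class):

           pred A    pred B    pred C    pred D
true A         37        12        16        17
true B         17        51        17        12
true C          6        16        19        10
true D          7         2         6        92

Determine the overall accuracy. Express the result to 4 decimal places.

Accuracy = trace / total = (37+51+19+92=199) / 337 = 199/337 = 0.5905

0.5905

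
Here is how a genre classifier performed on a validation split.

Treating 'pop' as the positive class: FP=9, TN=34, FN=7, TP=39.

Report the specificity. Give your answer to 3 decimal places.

0.791

Specificity = TN/(TN+FP) = 34/(34+9) = 0.791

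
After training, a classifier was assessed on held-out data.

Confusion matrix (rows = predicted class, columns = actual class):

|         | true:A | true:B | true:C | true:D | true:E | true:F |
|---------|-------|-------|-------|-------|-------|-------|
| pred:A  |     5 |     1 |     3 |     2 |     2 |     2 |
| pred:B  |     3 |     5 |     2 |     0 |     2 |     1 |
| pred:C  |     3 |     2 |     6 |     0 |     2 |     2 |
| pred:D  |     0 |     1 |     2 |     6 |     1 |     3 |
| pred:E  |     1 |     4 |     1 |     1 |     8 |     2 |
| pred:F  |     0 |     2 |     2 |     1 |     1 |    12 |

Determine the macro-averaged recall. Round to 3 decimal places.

0.462

Per-class recall (TP/(TP+FN)):
  A: TP=5, FN=3+3+0+1+0=7 → 5/12 = 0.4167
  B: TP=5, FN=1+2+1+4+2=10 → 5/15 = 0.3333
  C: TP=6, FN=3+2+2+1+2=10 → 6/16 = 0.3750
  D: TP=6, FN=2+0+0+1+1=4 → 6/10 = 0.6000
  E: TP=8, FN=2+2+2+1+1=8 → 8/16 = 0.5000
  F: TP=12, FN=2+1+2+3+2=10 → 12/22 = 0.5455
Macro-recall = mean = (0.4167 + 0.3333 + 0.3750 + 0.6000 + 0.5000 + 0.5455) / 6 = 0.462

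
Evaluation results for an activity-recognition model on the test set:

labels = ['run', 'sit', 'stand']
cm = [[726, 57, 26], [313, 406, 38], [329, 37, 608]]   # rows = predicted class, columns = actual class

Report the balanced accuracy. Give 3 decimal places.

Balanced accuracy = mean of per-class recall.
  run: recall = 726/1368 = 0.5307
  sit: recall = 406/500 = 0.8120
  stand: recall = 608/672 = 0.9048
Mean = (0.5307 + 0.8120 + 0.9048) / 3 = 0.749

0.749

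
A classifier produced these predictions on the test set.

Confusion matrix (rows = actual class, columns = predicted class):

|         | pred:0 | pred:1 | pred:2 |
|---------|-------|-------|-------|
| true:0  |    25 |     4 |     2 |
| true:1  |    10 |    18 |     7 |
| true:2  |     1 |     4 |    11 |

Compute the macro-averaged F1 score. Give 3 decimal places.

0.649

Per-class F1 score (2·TP/(2·TP+FP+FN)):
  0: TP=25, FP=10+1=11, FN=4+2=6 → 50/67 = 0.7463
  1: TP=18, FP=4+4=8, FN=10+7=17 → 36/61 = 0.5902
  2: TP=11, FP=2+7=9, FN=1+4=5 → 22/36 = 0.6111
Macro-F1 score = mean = (0.7463 + 0.5902 + 0.6111) / 3 = 0.649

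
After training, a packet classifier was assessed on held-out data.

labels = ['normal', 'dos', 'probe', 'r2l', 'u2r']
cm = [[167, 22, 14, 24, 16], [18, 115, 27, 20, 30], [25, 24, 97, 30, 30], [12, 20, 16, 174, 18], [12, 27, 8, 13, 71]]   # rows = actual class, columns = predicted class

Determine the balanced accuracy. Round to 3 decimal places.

Balanced accuracy = mean of per-class recall.
  normal: recall = 167/243 = 0.6872
  dos: recall = 115/210 = 0.5476
  probe: recall = 97/206 = 0.4709
  r2l: recall = 174/240 = 0.7250
  u2r: recall = 71/131 = 0.5420
Mean = (0.6872 + 0.5476 + 0.4709 + 0.7250 + 0.5420) / 5 = 0.595

0.595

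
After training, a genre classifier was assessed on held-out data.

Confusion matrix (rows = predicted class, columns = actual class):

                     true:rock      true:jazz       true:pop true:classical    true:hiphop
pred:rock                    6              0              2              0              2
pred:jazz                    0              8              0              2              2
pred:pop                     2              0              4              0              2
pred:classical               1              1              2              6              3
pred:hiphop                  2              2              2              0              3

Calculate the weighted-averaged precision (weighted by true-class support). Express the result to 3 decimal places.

Per-class precision (TP/(TP+FP)):
  rock: TP=6, FP=0+2+0+2=4 → 6/10 = 0.6000
  jazz: TP=8, FP=0+0+2+2=4 → 8/12 = 0.6667
  pop: TP=4, FP=2+0+0+2=4 → 4/8 = 0.5000
  classical: TP=6, FP=1+1+2+3=7 → 6/13 = 0.4615
  hiphop: TP=3, FP=2+2+2+0=6 → 3/9 = 0.3333
Weighted-precision = Σ (supportᵢ/N)·precisionᵢ with N=52: (11/52)·0.6000 + (11/52)·0.6667 + (10/52)·0.5000 + (8/52)·0.4615 + (12/52)·0.3333 = 0.512

0.512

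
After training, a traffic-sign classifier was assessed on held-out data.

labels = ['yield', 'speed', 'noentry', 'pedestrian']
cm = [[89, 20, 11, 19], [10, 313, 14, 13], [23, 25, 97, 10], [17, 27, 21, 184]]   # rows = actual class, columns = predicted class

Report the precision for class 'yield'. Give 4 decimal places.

0.6403

precision = TP/(TP+FP).
yield: TP=89, FP=10+23+17=50 → 89/139 = 0.64029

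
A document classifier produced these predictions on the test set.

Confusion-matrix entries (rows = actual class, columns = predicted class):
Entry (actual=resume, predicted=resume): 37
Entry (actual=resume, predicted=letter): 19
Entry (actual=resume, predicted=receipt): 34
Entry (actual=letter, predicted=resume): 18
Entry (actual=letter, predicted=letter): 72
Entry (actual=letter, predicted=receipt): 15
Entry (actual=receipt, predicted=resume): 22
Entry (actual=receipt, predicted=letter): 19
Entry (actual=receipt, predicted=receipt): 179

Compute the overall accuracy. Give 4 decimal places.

Accuracy = trace / total = (37+72+179=288) / 415 = 288/415 = 0.6940

0.6940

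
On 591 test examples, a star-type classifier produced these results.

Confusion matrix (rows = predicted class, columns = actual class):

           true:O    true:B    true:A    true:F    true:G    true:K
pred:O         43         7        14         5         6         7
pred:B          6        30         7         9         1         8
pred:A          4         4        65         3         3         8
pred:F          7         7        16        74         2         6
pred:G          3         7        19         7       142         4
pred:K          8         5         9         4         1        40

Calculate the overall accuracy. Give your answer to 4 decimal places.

0.6667

Accuracy = trace / total = (43+30+65+74+142+40=394) / 591 = 394/591 = 0.6667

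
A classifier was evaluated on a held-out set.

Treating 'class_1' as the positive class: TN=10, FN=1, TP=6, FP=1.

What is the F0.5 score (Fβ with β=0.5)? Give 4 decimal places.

0.8571

Fβ = (1+β²)·TP / ((1+β²)·TP + β²·FN + FP), with β²=1/4
= 1.25·6 / (1.25·6 + 0.25·1 + 1) = 0.8571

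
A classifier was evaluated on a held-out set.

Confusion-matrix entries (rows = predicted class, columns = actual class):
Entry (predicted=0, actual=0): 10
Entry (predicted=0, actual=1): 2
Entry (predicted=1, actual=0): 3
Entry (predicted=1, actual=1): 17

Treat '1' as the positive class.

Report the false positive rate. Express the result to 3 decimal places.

FPR = FP/(FP+TN) = 3/(3+10) = 0.231

0.231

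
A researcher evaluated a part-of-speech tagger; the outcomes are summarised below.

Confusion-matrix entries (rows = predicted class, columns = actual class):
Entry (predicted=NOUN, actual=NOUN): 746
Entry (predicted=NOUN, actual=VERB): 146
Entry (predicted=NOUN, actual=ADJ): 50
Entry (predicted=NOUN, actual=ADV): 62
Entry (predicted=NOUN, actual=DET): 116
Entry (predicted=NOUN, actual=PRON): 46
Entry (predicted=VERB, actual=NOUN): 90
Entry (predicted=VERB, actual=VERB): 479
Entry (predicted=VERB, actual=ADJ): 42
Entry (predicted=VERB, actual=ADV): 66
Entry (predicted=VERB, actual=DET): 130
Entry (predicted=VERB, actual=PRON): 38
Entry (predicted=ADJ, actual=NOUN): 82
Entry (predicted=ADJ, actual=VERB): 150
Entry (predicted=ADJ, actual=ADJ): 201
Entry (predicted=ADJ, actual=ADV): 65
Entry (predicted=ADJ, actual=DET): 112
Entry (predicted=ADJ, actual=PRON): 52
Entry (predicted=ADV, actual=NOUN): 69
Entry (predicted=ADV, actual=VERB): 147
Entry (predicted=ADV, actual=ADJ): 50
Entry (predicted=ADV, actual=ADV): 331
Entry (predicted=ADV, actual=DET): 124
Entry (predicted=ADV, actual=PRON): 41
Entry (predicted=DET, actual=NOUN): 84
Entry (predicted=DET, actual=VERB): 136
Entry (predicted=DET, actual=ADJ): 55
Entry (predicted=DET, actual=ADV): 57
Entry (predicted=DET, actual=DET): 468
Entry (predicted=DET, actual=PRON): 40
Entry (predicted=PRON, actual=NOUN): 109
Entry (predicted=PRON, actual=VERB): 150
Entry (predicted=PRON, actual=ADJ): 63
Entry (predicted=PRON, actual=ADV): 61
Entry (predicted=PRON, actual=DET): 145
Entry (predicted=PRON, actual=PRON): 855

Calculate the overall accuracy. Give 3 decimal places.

0.544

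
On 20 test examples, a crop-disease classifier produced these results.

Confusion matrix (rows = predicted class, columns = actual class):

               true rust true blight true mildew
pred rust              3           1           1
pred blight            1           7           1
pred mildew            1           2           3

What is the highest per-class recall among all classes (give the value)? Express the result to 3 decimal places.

0.700

Per-class recall (TP/(TP+FN)):
  rust: TP=3, FN=1+1=2 → 3/5 = 0.6000
  blight: TP=7, FN=1+2=3 → 7/10 = 0.7000
  mildew: TP=3, FN=1+1=2 → 3/5 = 0.6000
Highest is class 'blight' with recall = 0.700.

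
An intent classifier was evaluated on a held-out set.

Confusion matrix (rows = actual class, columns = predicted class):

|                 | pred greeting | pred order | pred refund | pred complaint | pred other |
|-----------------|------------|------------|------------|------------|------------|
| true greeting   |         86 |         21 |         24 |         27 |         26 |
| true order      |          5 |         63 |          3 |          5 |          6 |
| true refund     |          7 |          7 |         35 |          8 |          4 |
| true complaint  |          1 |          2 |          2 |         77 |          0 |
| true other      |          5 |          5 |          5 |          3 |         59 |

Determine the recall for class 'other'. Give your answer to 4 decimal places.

One-vs-rest for 'other': TP = diagonal; FP = other classes predicted 'other'; FN = 'other' predicted as other.
recall = TP/(TP+FN).
other: TP=59, FN=5+5+5+3=18 → 59/77 = 0.76623

0.7662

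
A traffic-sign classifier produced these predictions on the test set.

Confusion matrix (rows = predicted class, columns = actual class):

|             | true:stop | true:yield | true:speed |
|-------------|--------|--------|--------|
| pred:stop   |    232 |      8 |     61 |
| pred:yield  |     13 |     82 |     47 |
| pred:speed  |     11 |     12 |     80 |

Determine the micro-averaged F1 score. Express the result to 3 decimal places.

Micro-averaging pools counts across classes: ΣTP=394, ΣFP=152, ΣFN=152.
Micro-F1 score = 2·TP/(2·TP+FP+FN) on pooled counts = 0.722 (equals overall accuracy in single-label multiclass).

0.722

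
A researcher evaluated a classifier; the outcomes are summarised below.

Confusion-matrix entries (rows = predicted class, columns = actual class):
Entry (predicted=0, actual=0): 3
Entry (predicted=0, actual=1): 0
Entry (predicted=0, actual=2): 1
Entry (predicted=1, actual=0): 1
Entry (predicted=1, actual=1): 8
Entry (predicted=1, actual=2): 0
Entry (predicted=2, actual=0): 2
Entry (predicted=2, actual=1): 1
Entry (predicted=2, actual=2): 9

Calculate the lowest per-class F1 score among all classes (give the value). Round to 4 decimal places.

Per-class F1 score (2·TP/(2·TP+FP+FN)):
  0: TP=3, FP=0+1=1, FN=1+2=3 → 6/10 = 0.60000
  1: TP=8, FP=1+0=1, FN=0+1=1 → 16/18 = 0.88889
  2: TP=9, FP=2+1=3, FN=1+0=1 → 18/22 = 0.81818
Lowest is class '0' with F1 score = 0.6000.

0.6000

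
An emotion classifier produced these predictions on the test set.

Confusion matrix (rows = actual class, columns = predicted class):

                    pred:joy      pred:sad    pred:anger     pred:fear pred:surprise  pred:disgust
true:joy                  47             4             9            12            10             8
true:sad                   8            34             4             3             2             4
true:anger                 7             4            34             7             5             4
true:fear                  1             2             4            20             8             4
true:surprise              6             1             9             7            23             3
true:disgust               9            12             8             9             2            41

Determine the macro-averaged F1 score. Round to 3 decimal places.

0.523

Per-class F1 score (2·TP/(2·TP+FP+FN)):
  joy: TP=47, FP=8+7+1+6+9=31, FN=4+9+12+10+8=43 → 94/168 = 0.5595
  sad: TP=34, FP=4+4+2+1+12=23, FN=8+4+3+2+4=21 → 68/112 = 0.6071
  anger: TP=34, FP=9+4+4+9+8=34, FN=7+4+7+5+4=27 → 68/129 = 0.5271
  fear: TP=20, FP=12+3+7+7+9=38, FN=1+2+4+8+4=19 → 40/97 = 0.4124
  surprise: TP=23, FP=10+2+5+8+2=27, FN=6+1+9+7+3=26 → 46/99 = 0.4646
  disgust: TP=41, FP=8+4+4+4+3=23, FN=9+12+8+9+2=40 → 82/145 = 0.5655
Macro-F1 score = mean = (0.5595 + 0.6071 + 0.5271 + 0.4124 + 0.4646 + 0.5655) / 6 = 0.523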